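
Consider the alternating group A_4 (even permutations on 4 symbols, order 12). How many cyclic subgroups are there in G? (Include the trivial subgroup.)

A cyclic subgroup of order d is generated by each of its φ(d) elements of order d, so the cyclic subgroups of order d number (#elements of order d)/φ(d).
Cyclic subgroups by order — order 1: 1; order 2: 3; order 3: 4.
Total: 8.

8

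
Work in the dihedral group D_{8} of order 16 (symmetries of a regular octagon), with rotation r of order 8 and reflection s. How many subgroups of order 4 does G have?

|G| = 16 and 4 | 16, so subgroups of order 4 are possible by Lagrange.
The subgroups of order 4 are: {e, r^2, r^4, r^6}; {e, r^4, r^2s, r^6s}; {e, r^4, r^3s, r^7s}; {e, r^4, s, r^4s}; … (5 in all).
So G has 5 subgroups of order 4.

5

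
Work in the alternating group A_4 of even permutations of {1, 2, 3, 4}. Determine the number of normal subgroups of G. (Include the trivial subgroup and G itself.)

3

G has 10 subgroups. Checking conjugation-invariance by order — order 1: 1/1 normal; order 2: 0/3 normal; order 3: 0/4 normal; order 4: 1/1 normal; order 12: 1/1 normal.
Total normal subgroups: 3.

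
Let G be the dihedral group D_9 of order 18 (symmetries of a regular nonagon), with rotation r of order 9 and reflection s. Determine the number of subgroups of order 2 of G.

9

|G| = 18 and 2 | 18, so subgroups of order 2 are possible by Lagrange.
The subgroups of order 2 are: {e, r^2s}; {e, r^3s}; {e, r^4s}; {e, r^5s}; … (9 in all).
So G has 9 subgroups of order 2.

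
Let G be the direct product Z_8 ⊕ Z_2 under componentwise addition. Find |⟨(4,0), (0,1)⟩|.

4

|⟨(4,0)⟩| = 2 and |⟨(0,1)⟩| = 2, so |H| is a multiple of lcm(2, 2) = 2 and divides |G| = 16.
Closing under the operation: H = {(0,0), (0,1), (4,0), (4,1)}, so |H| = 4.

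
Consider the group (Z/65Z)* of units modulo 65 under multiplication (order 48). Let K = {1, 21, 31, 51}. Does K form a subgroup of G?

Yes

|K| = 4 divides |G| = 48, consistent with Lagrange.
K contains the identity, every element's inverse is in K, and K is closed under ·: it is a subgroup.
In fact K = ⟨21⟩.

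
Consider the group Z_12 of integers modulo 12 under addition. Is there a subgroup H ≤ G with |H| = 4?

Yes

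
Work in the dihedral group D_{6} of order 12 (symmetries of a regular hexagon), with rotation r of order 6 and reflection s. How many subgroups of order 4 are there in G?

3

|G| = 12 and 4 | 12, so subgroups of order 4 are possible by Lagrange.
The subgroups of order 4 are: {e, r^3, r^2s, r^5s}; {e, r^3, s, r^3s}; {e, r^3, rs, r^4s}.
So G has 3 subgroups of order 4.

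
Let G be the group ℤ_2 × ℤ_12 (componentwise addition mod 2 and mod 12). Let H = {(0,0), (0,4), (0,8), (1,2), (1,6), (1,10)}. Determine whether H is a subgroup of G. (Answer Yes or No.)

Yes

|H| = 6 divides |G| = 24, consistent with Lagrange.
H contains the identity, every element's inverse is in H, and H is closed under +: it is a subgroup.
In fact H = ⟨(1,2)⟩.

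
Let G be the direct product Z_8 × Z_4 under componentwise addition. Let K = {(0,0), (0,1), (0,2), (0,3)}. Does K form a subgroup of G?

|K| = 4 divides |G| = 32, consistent with Lagrange.
K contains the identity, every element's inverse is in K, and K is closed under +: it is a subgroup.
In fact K = ⟨(0,1)⟩.

Yes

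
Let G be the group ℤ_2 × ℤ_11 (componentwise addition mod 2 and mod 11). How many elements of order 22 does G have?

An element (a,b) has order lcm(ord(a), ord(b)); count pairs with lcm equal to 22.
Enumerating gives 10 such elements.

10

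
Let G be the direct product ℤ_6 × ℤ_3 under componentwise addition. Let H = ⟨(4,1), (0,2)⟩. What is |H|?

9

|⟨(4,1)⟩| = 3 and |⟨(0,2)⟩| = 3, so |H| is a multiple of lcm(3, 3) = 3 and divides |G| = 18.
Closing under the operation: H = {(0,0), (0,1), (0,2), (2,0), (2,1), (2,2), (4,0), (4,1), (4,2)}, so |H| = 9.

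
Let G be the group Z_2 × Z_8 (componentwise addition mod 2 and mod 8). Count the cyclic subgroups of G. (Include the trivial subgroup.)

8

A cyclic subgroup of order d is generated by each of its φ(d) elements of order d, so the cyclic subgroups of order d number (#elements of order d)/φ(d).
Cyclic subgroups by order — order 1: 1; order 2: 3; order 4: 2; order 8: 2.
Total: 8.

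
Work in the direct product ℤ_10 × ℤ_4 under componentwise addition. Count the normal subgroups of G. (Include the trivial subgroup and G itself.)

G is abelian, so every subgroup is normal.
G has 16 subgroups in total, hence 16 normal subgroups.

16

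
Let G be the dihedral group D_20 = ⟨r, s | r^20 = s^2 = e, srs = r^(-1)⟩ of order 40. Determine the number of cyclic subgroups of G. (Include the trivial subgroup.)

Group the elements of G by the cyclic subgroup they generate; each cyclic subgroup of order d accounts for φ(d) elements.
Cyclic subgroups by order — order 1: 1; order 2: 21; order 4: 1; order 5: 1; order 10: 1; order 20: 1.
Total: 26.

26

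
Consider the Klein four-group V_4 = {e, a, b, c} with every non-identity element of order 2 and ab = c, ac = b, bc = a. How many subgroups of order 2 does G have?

|G| = 4 and 2 | 4, so subgroups of order 2 are possible by Lagrange.
The subgroups of order 2 are: {e, a}; {e, b}; {e, c}.
So G has 3 subgroups of order 2.

3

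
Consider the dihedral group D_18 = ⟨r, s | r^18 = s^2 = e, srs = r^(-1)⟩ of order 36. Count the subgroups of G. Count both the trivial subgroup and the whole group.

|G| = 36, so by Lagrange every subgroup order divides 36. Divisors: 1, 2, 3, 4, 6, 9, 12, 18, 36.
Subgroups by order — order 1: 1; order 2: 19; order 3: 1; order 4: 9; order 6: 7; order 9: 1; order 12: 3; order 18: 3; order 36: 1.
Total: 1 + 19 + 1 + 9 + 7 + 1 + 3 + 3 + 1 = 45.

45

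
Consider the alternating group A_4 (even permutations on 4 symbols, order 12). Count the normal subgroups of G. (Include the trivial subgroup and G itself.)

3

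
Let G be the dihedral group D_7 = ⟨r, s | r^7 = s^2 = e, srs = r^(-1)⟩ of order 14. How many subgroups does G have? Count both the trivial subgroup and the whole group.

|G| = 14, so by Lagrange every subgroup order divides 14. Divisors: 1, 2, 7, 14.
Subgroups by order — order 1: 1; order 2: 7; order 7: 1; order 14: 1.
Total: 1 + 7 + 1 + 1 = 10.

10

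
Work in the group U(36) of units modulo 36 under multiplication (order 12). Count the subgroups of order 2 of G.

|G| = 12 and 2 | 12, so subgroups of order 2 are possible by Lagrange.
The subgroups of order 2 are: {1, 17}; {1, 19}; {1, 35}.
So G has 3 subgroups of order 2.

3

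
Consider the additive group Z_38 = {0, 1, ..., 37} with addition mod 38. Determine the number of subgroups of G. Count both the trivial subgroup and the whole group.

Subgroups of the cyclic group Z_38 correspond bijectively to divisors of 38.
Divisors of 38: 1, 2, 19, 38.
So Z_38 has 4 subgroups.

4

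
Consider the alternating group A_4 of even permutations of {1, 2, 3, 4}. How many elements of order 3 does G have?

The elements of order 3 are: (2 3 4), (2 4 3), (1 2 3), (1 2 4), (1 3 2), (1 3 4), (1 4 2), (1 4 3).
That's 8.

8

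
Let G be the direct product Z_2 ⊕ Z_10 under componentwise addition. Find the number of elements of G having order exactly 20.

An element (a,b) has order lcm(ord(a), ord(b)); count pairs with lcm equal to 20.
Enumerating gives 0 such elements.

0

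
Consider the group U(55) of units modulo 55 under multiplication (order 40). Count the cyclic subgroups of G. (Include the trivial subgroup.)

Group the elements of G by the cyclic subgroup they generate; each cyclic subgroup of order d accounts for φ(d) elements.
Cyclic subgroups by order — order 1: 1; order 2: 3; order 4: 2; order 5: 1; order 10: 3; order 20: 2.
Total: 12.

12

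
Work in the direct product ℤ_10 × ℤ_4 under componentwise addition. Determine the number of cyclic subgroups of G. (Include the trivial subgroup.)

12

Group the elements of G by the cyclic subgroup they generate; each cyclic subgroup of order d accounts for φ(d) elements.
Cyclic subgroups by order — order 1: 1; order 2: 3; order 4: 2; order 5: 1; order 10: 3; order 20: 2.
Total: 12.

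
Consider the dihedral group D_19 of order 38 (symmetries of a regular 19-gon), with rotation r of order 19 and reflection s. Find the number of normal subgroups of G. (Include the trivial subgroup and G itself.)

3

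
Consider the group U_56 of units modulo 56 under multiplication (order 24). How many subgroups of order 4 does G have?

7

|G| = 24 and 4 | 24, so subgroups of order 4 are possible by Lagrange.
The subgroups of order 4 are: {1, 13, 15, 27}; {1, 13, 29, 41}; {1, 13, 43, 55}; {1, 15, 29, 43}; … (7 in all).
So G has 7 subgroups of order 4.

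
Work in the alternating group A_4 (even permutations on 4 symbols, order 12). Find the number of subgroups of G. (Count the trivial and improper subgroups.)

|G| = 12, so by Lagrange every subgroup order divides 12. Divisors: 1, 2, 3, 4, 6, 12.
Subgroups by order — order 1: 1; order 2: 3; order 3: 4; order 4: 1; order 6: 0; order 12: 1.
Total: 1 + 3 + 4 + 1 + 0 + 1 = 10.

10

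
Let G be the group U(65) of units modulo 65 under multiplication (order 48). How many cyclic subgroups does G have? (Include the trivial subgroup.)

A cyclic subgroup of order d is generated by each of its φ(d) elements of order d, so the cyclic subgroups of order d number (#elements of order d)/φ(d).
Cyclic subgroups by order — order 1: 1; order 2: 3; order 3: 1; order 4: 6; order 6: 3; order 12: 6.
Total: 20.

20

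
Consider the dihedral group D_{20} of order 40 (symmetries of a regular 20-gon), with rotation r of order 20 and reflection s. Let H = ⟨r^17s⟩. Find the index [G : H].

|⟨r^17s⟩| = 2 and |G| = 40.
By Lagrange, [G : H] = |G|/|H| = 40/2 = 20.

20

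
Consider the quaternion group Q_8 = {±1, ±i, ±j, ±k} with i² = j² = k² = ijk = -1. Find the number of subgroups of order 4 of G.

|G| = 8 and 4 | 8, so subgroups of order 4 are possible by Lagrange.
The subgroups of order 4 are: {1, -1, i, -i}; {1, -1, j, -j}; {1, -1, k, -k}.
So G has 3 subgroups of order 4.

3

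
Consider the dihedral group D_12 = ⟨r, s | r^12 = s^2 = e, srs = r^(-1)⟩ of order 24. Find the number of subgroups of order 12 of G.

3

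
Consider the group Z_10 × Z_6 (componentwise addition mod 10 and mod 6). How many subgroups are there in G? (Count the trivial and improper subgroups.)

|G| = 60, so by Lagrange every subgroup order divides 60. Divisors: 1, 2, 3, 4, 5, 6, 10, 12, 15, 20, 30, 60.
Subgroups by order — order 1: 1; order 2: 3; order 3: 1; order 4: 1; order 5: 1; order 6: 3; order 10: 3; order 12: 1; order 15: 1; order 20: 1; order 30: 3; order 60: 1.
Total: 1 + 3 + 1 + 1 + 1 + 3 + 3 + 1 + 1 + 1 + 3 + 1 = 20.

20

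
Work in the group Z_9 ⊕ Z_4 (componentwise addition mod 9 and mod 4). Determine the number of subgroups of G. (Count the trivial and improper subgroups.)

9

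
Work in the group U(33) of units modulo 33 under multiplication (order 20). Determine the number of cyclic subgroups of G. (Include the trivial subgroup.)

8

Group the elements of G by the cyclic subgroup they generate; each cyclic subgroup of order d accounts for φ(d) elements.
Cyclic subgroups by order — order 1: 1; order 2: 3; order 5: 1; order 10: 3.
Total: 8.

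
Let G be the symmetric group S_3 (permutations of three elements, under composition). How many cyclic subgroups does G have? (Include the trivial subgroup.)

Group the elements of G by the cyclic subgroup they generate; each cyclic subgroup of order d accounts for φ(d) elements.
Cyclic subgroups by order — order 1: 1; order 2: 3; order 3: 1.
Total: 5.

5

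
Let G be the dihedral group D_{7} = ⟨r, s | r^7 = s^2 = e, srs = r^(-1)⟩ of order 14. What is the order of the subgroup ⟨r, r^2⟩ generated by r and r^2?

7

|⟨r⟩| = 7 and |⟨r^2⟩| = 7, so |H| is a multiple of lcm(7, 7) = 7 and divides |G| = 14.
Closing under the operation: H = {e, r, r^2, r^3, r^4, r^5, r^6}, so |H| = 7.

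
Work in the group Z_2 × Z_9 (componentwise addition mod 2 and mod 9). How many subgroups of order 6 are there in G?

|G| = 18 and 6 | 18, so subgroups of order 6 are possible by Lagrange.
The subgroups of order 6 are: {(0,0), (0,3), (0,6), (1,0), (1,3), (1,6)}.
So G has 1 subgroup of order 6.

1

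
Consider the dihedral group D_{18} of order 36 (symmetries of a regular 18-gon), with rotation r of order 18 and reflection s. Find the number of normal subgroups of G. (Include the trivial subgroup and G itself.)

G has 45 subgroups. Checking conjugation-invariance by order — order 1: 1/1 normal; order 2: 1/19 normal; order 3: 1/1 normal; order 4: 0/9 normal; order 6: 1/7 normal; order 9: 1/1 normal; order 12: 0/3 normal; order 18: 3/3 normal; order 36: 1/1 normal.
Total normal subgroups: 9.

9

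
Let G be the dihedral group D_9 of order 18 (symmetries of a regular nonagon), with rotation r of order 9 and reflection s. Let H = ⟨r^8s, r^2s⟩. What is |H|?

6

|⟨r^8s⟩| = 2 and |⟨r^2s⟩| = 2, so |H| is a multiple of lcm(2, 2) = 2 and divides |G| = 18.
Closing under the operation: H = {e, r^3, r^6, r^2s, r^5s, r^8s}, so |H| = 6.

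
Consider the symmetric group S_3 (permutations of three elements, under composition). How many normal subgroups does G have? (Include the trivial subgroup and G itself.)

3

G has 6 subgroups. Checking conjugation-invariance by order — order 1: 1/1 normal; order 2: 0/3 normal; order 3: 1/1 normal; order 6: 1/1 normal.
Total normal subgroups: 3.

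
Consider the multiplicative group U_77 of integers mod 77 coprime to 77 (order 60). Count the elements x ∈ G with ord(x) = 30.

24

Enumerating element orders in G gives 24 elements of order 30.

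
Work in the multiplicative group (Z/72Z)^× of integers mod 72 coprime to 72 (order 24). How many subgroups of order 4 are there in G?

7

|G| = 24 and 4 | 24, so subgroups of order 4 are possible by Lagrange.
The subgroups of order 4 are: {1, 17, 19, 35}; {1, 17, 37, 53}; {1, 17, 55, 71}; {1, 19, 37, 55}; … (7 in all).
So G has 7 subgroups of order 4.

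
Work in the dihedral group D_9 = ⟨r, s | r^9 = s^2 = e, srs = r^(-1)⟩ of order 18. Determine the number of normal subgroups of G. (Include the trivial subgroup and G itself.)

4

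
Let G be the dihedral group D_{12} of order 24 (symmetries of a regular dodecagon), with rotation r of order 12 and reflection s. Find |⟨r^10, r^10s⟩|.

|⟨r^10⟩| = 6 and |⟨r^10s⟩| = 2, so |H| is a multiple of lcm(6, 2) = 6 and divides |G| = 24.
Closing under the operation: H = {e, r^2, r^4, r^6, r^8, r^10, s, r^2s, r^4s, r^6s, r^8s, r^10s}, so |H| = 12.

12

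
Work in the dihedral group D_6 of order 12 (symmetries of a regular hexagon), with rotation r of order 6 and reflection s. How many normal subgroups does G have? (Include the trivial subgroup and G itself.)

7

G has 16 subgroups. Checking conjugation-invariance by order — order 1: 1/1 normal; order 2: 1/7 normal; order 3: 1/1 normal; order 4: 0/3 normal; order 6: 3/3 normal; order 12: 1/1 normal.
Total normal subgroups: 7.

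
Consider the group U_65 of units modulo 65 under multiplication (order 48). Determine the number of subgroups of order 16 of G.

1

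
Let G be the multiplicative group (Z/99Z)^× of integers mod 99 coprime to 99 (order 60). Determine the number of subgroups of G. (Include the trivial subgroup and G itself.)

|G| = 60, so by Lagrange every subgroup order divides 60. Divisors: 1, 2, 3, 4, 5, 6, 10, 12, 15, 20, 30, 60.
Subgroups by order — order 1: 1; order 2: 3; order 3: 1; order 4: 1; order 5: 1; order 6: 3; order 10: 3; order 12: 1; order 15: 1; order 20: 1; order 30: 3; order 60: 1.
Total: 1 + 3 + 1 + 1 + 1 + 3 + 3 + 1 + 1 + 1 + 3 + 1 = 20.

20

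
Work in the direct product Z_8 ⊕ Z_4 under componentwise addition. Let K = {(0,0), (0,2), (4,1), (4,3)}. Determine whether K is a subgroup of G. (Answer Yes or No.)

|K| = 4 divides |G| = 32, consistent with Lagrange.
K contains the identity, every element's inverse is in K, and K is closed under +: it is a subgroup.
In fact K = ⟨(4,3)⟩.

Yes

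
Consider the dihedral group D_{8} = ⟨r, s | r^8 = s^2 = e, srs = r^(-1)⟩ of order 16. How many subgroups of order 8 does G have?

3

|G| = 16 and 8 | 16, so subgroups of order 8 are possible by Lagrange.
The subgroups of order 8 are: {e, r, r^2, r^3, r^4, r^5, r^6, r^7}; {e, r^2, r^4, r^6, s, r^2s, r^4s, r^6s}; {e, r^2, r^4, r^6, rs, r^3s, r^5s, r^7s}.
So G has 3 subgroups of order 8.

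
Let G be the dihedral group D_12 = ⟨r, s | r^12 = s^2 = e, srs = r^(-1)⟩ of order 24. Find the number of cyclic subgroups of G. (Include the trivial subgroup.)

18

Group the elements of G by the cyclic subgroup they generate; each cyclic subgroup of order d accounts for φ(d) elements.
Cyclic subgroups by order — order 1: 1; order 2: 13; order 3: 1; order 4: 1; order 6: 1; order 12: 1.
Total: 18.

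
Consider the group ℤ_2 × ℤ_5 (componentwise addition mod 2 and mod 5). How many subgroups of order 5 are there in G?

|G| = 10 and 5 | 10, so subgroups of order 5 are possible by Lagrange.
The subgroups of order 5 are: {(0,0), (0,1), (0,2), (0,3), (0,4)}.
So G has 1 subgroup of order 5.

1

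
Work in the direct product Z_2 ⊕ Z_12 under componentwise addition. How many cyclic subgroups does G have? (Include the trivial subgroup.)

12

A cyclic subgroup of order d is generated by each of its φ(d) elements of order d, so the cyclic subgroups of order d number (#elements of order d)/φ(d).
Cyclic subgroups by order — order 1: 1; order 2: 3; order 3: 1; order 4: 2; order 6: 3; order 12: 2.
Total: 12.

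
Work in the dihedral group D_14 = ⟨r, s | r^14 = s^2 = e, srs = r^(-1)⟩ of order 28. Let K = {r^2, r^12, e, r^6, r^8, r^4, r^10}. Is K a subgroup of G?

|K| = 7 divides |G| = 28, consistent with Lagrange.
K contains the identity, every element's inverse is in K, and K is closed under ·: it is a subgroup.
In fact K = ⟨r^4⟩.

Yes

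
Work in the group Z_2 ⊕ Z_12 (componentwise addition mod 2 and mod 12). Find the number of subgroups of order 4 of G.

|G| = 24 and 4 | 24, so subgroups of order 4 are possible by Lagrange.
The subgroups of order 4 are: {(0,0), (0,3), (0,6), (0,9)}; {(0,0), (0,6), (1,0), (1,6)}; {(0,0), (0,6), (1,3), (1,9)}.
So G has 3 subgroups of order 4.

3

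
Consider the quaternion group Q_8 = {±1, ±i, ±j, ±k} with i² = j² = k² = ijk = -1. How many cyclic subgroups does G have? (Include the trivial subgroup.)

5

Group the elements of G by the cyclic subgroup they generate; each cyclic subgroup of order d accounts for φ(d) elements.
Cyclic subgroups by order — order 1: 1; order 2: 1; order 4: 3.
Total: 5.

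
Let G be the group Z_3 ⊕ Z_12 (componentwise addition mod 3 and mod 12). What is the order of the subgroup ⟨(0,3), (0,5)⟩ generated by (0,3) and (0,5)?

|⟨(0,3)⟩| = 4 and |⟨(0,5)⟩| = 12, so |H| is a multiple of lcm(4, 12) = 12 and divides |G| = 36.
Closing under the operation: H = {(0,0), (0,1), (0,2), (0,3), (0,4), (0,5), (0,6), (0,7), (0,8), (0,9), (0,10), (0,11)}, so |H| = 12.

12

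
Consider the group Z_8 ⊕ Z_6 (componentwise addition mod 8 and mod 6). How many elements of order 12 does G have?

8

An element (a,b) has order lcm(ord(a), ord(b)); count pairs with lcm equal to 12.
Enumerating gives 8 such elements.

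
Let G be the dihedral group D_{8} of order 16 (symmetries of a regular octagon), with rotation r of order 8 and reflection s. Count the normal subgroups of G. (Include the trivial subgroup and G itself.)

7

G has 19 subgroups. Checking conjugation-invariance by order — order 1: 1/1 normal; order 2: 1/9 normal; order 4: 1/5 normal; order 8: 3/3 normal; order 16: 1/1 normal.
Total normal subgroups: 7.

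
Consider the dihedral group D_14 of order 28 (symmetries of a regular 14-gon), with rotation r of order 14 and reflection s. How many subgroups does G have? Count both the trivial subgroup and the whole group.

|G| = 28, so by Lagrange every subgroup order divides 28. Divisors: 1, 2, 4, 7, 14, 28.
Subgroups by order — order 1: 1; order 2: 15; order 4: 7; order 7: 1; order 14: 3; order 28: 1.
Total: 1 + 15 + 7 + 1 + 3 + 1 = 28.

28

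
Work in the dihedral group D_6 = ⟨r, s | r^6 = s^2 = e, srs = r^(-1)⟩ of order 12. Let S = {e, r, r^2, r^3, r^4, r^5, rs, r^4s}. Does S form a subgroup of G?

No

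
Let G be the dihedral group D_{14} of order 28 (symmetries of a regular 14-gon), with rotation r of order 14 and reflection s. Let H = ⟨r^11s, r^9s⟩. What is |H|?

|⟨r^11s⟩| = 2 and |⟨r^9s⟩| = 2, so |H| is a multiple of lcm(2, 2) = 2 and divides |G| = 28.
Closing under the operation: H = {e, r^2, r^4, r^6, r^8, r^10, r^12, rs, r^3s, r^5s, r^7s, r^9s, r^11s, r^13s}, so |H| = 14.

14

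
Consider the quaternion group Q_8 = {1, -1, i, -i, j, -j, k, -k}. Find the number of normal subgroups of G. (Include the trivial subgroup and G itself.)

6

G has 6 subgroups. Checking conjugation-invariance by order — order 1: 1/1 normal; order 2: 1/1 normal; order 4: 3/3 normal; order 8: 1/1 normal.
Total normal subgroups: 6.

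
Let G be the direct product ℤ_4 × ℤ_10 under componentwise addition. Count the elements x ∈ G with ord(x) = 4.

4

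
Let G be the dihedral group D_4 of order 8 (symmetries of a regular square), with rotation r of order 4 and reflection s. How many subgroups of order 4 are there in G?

3

|G| = 8 and 4 | 8, so subgroups of order 4 are possible by Lagrange.
The subgroups of order 4 are: {e, r, r^2, r^3}; {e, r^2, s, r^2s}; {e, r^2, rs, r^3s}.
So G has 3 subgroups of order 4.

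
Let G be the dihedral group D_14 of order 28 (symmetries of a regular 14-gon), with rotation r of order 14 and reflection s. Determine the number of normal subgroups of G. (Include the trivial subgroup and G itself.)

G has 28 subgroups. Checking conjugation-invariance by order — order 1: 1/1 normal; order 2: 1/15 normal; order 4: 0/7 normal; order 7: 1/1 normal; order 14: 3/3 normal; order 28: 1/1 normal.
Total normal subgroups: 7.

7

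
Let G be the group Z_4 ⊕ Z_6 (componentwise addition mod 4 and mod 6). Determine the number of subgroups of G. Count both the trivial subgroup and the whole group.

16

|G| = 24, so by Lagrange every subgroup order divides 24. Divisors: 1, 2, 3, 4, 6, 8, 12, 24.
Subgroups by order — order 1: 1; order 2: 3; order 3: 1; order 4: 3; order 6: 3; order 8: 1; order 12: 3; order 24: 1.
Total: 1 + 3 + 1 + 3 + 3 + 1 + 3 + 1 = 16.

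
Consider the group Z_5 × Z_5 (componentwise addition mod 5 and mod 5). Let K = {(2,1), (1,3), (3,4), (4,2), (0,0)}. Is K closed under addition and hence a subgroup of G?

|K| = 5 divides |G| = 25, consistent with Lagrange.
K contains the identity, every element's inverse is in K, and K is closed under +: it is a subgroup.
In fact K = ⟨(2,1)⟩.

Yes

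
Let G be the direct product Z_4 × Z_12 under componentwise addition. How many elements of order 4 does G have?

An element (a,b) has order lcm(ord(a), ord(b)); count pairs with lcm equal to 4.
Enumerating gives 12 such elements.

12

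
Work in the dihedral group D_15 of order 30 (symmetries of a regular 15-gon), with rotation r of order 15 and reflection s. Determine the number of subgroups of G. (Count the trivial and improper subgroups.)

|G| = 30, so by Lagrange every subgroup order divides 30. Divisors: 1, 2, 3, 5, 6, 10, 15, 30.
Subgroups by order — order 1: 1; order 2: 15; order 3: 1; order 5: 1; order 6: 5; order 10: 3; order 15: 1; order 30: 1.
Total: 1 + 15 + 1 + 1 + 5 + 3 + 1 + 1 = 28.

28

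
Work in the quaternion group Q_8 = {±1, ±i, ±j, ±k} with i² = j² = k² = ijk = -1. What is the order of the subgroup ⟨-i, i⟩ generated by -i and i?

4

|⟨-i⟩| = 4 and |⟨i⟩| = 4, so |H| is a multiple of lcm(4, 4) = 4 and divides |G| = 8.
Closing under the operation: H = {1, -1, i, -i}, so |H| = 4.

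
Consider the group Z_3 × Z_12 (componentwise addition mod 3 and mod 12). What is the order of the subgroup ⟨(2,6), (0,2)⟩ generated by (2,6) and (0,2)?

|⟨(2,6)⟩| = 6 and |⟨(0,2)⟩| = 6, so |H| is a multiple of lcm(6, 6) = 6 and divides |G| = 36.
Closing under the operation: H = {(0,0), (0,2), (0,4), (0,6), (0,8), (0,10), (1,0), (1,2), (1,4), (1,6), (1,8), (1,10), (2,0), (2,2), (2,4), (2,6), (2,8), (2,10)}, so |H| = 18.

18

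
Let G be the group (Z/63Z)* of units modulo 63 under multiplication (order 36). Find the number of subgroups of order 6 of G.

12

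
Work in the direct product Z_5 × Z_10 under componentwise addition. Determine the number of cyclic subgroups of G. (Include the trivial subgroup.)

Group the elements of G by the cyclic subgroup they generate; each cyclic subgroup of order d accounts for φ(d) elements.
Cyclic subgroups by order — order 1: 1; order 2: 1; order 5: 6; order 10: 6.
Total: 14.

14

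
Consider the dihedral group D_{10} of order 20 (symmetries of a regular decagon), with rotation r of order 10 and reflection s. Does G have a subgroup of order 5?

Yes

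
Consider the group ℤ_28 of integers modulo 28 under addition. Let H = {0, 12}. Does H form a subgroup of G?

No

12 ∈ H but its inverse 16 ∉ H, so H is not a subgroup.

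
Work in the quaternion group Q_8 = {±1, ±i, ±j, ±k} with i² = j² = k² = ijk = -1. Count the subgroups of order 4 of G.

|G| = 8 and 4 | 8, so subgroups of order 4 are possible by Lagrange.
The subgroups of order 4 are: {1, -1, i, -i}; {1, -1, j, -j}; {1, -1, k, -k}.
So G has 3 subgroups of order 4.

3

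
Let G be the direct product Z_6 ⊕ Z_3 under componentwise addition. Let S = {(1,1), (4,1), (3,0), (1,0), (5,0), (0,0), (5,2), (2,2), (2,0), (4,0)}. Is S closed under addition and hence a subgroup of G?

|S| = 10 does not divide |G| = 18, so by Lagrange S is not a subgroup.

No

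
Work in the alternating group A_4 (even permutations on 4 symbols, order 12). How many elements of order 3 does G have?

8

The elements of order 3 are: (2 3 4), (2 4 3), (1 2 3), (1 2 4), (1 3 2), (1 3 4), (1 4 2), (1 4 3).
That's 8.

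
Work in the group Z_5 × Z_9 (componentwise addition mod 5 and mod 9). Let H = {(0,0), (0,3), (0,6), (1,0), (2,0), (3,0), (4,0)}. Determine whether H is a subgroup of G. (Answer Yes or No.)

No

|H| = 7 does not divide |G| = 45, so by Lagrange H is not a subgroup.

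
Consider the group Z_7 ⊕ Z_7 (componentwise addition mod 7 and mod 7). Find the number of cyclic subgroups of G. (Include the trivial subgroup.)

A cyclic subgroup of order d is generated by each of its φ(d) elements of order d, so the cyclic subgroups of order d number (#elements of order d)/φ(d).
Cyclic subgroups by order — order 1: 1; order 7: 8.
Total: 9.

9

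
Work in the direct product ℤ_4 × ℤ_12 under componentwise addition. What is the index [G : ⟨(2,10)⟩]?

|⟨(2,10)⟩| = 6 and |G| = 48.
By Lagrange, [G : H] = |G|/|H| = 48/6 = 8.

8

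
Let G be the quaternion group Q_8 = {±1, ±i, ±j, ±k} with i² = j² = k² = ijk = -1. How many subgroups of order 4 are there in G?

3

|G| = 8 and 4 | 8, so subgroups of order 4 are possible by Lagrange.
The subgroups of order 4 are: {1, -1, i, -i}; {1, -1, j, -j}; {1, -1, k, -k}.
So G has 3 subgroups of order 4.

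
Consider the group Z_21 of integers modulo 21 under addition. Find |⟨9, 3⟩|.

7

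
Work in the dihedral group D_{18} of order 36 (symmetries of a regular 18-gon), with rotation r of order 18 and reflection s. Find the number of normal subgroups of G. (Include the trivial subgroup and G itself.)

9

G has 45 subgroups. Checking conjugation-invariance by order — order 1: 1/1 normal; order 2: 1/19 normal; order 3: 1/1 normal; order 4: 0/9 normal; order 6: 1/7 normal; order 9: 1/1 normal; order 12: 0/3 normal; order 18: 3/3 normal; order 36: 1/1 normal.
Total normal subgroups: 9.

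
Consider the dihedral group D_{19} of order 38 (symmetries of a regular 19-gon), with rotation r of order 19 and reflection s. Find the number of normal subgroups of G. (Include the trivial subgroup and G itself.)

3

G has 22 subgroups. Checking conjugation-invariance by order — order 1: 1/1 normal; order 2: 0/19 normal; order 19: 1/1 normal; order 38: 1/1 normal.
Total normal subgroups: 3.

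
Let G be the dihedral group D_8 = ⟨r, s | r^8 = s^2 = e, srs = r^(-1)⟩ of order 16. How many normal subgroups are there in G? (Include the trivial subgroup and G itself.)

7

G has 19 subgroups. Checking conjugation-invariance by order — order 1: 1/1 normal; order 2: 1/9 normal; order 4: 1/5 normal; order 8: 3/3 normal; order 16: 1/1 normal.
Total normal subgroups: 7.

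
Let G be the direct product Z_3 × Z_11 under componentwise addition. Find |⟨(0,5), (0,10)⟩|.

11

|⟨(0,5)⟩| = 11 and |⟨(0,10)⟩| = 11, so |H| is a multiple of lcm(11, 11) = 11 and divides |G| = 33.
Closing under the operation: H = {(0,0), (0,1), (0,2), (0,3), (0,4), (0,5), (0,6), (0,7), (0,8), (0,9), (0,10)}, so |H| = 11.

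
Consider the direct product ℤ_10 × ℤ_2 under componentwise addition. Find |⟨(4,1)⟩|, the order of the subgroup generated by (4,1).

10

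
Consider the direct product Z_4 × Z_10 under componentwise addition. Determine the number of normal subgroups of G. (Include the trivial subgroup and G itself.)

16

G is abelian, so every subgroup is normal.
G has 16 subgroups in total, hence 16 normal subgroups.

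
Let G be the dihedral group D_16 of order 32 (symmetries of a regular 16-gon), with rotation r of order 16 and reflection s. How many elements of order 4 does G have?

The elements of order 4 are: r^4, r^12.
That's 2.

2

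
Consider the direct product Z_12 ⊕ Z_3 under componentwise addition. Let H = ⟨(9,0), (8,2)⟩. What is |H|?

12

|⟨(9,0)⟩| = 4 and |⟨(8,2)⟩| = 3, so |H| is a multiple of lcm(4, 3) = 12 and divides |G| = 36.
Closing under the operation: H = {(0,0), (1,1), (2,2), (3,0), (4,1), (5,2), (6,0), (7,1), (8,2), (9,0), (10,1), (11,2)}, so |H| = 12.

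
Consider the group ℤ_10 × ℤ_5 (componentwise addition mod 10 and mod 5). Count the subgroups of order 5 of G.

6

|G| = 50 and 5 | 50, so subgroups of order 5 are possible by Lagrange.
The subgroups of order 5 are: {(0,0), (0,1), (0,2), (0,3), (0,4)}; {(0,0), (2,0), (4,0), (6,0), (8,0)}; {(0,0), (2,1), (4,2), (6,3), (8,4)}; {(0,0), (2,2), (4,4), (6,1), (8,3)}; … (6 in all).
So G has 6 subgroups of order 5.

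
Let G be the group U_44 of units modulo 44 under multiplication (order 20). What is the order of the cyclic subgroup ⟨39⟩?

Compute successive powers of 39 mod 44: 39, 25, 7, 9, 43, 5, 19, 37, …; 39^10 ≡ 1 (mod 44).
So |⟨39⟩| = 10.

10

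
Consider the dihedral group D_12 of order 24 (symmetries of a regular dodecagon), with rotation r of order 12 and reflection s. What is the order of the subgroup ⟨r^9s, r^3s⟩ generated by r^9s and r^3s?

4

|⟨r^9s⟩| = 2 and |⟨r^3s⟩| = 2, so |H| is a multiple of lcm(2, 2) = 2 and divides |G| = 24.
Closing under the operation: H = {e, r^6, r^3s, r^9s}, so |H| = 4.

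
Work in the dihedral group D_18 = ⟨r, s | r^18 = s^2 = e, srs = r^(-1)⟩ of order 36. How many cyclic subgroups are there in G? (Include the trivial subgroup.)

24

Group the elements of G by the cyclic subgroup they generate; each cyclic subgroup of order d accounts for φ(d) elements.
Cyclic subgroups by order — order 1: 1; order 2: 19; order 3: 1; order 6: 1; order 9: 1; order 18: 1.
Total: 24.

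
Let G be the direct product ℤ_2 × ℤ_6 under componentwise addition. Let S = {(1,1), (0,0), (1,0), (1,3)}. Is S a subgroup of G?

No

(1,1) ∈ S but its inverse (1,5) ∉ S, so S is not a subgroup.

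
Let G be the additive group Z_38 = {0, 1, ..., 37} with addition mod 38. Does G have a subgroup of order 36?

36 does not divide |G| = 38, so by Lagrange no subgroup of order 36 exists.

No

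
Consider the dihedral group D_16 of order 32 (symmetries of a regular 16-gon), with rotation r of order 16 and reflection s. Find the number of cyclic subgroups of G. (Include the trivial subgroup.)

21

A cyclic subgroup of order d is generated by each of its φ(d) elements of order d, so the cyclic subgroups of order d number (#elements of order d)/φ(d).
Cyclic subgroups by order — order 1: 1; order 2: 17; order 4: 1; order 8: 1; order 16: 1.
Total: 21.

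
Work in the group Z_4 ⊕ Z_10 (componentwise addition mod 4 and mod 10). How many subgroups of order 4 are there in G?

|G| = 40 and 4 | 40, so subgroups of order 4 are possible by Lagrange.
The subgroups of order 4 are: {(0,0), (0,5), (2,0), (2,5)}; {(0,0), (1,0), (2,0), (3,0)}; {(0,0), (1,5), (2,0), (3,5)}.
So G has 3 subgroups of order 4.

3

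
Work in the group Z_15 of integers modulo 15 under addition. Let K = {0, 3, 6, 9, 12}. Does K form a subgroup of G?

Yes

|K| = 5 divides |G| = 15, consistent with Lagrange.
K contains the identity, every element's inverse is in K, and K is closed under +: it is a subgroup.
In fact K = ⟨3⟩.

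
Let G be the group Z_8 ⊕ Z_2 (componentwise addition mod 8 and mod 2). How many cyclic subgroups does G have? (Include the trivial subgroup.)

8

Group the elements of G by the cyclic subgroup they generate; each cyclic subgroup of order d accounts for φ(d) elements.
Cyclic subgroups by order — order 1: 1; order 2: 3; order 4: 2; order 8: 2.
Total: 8.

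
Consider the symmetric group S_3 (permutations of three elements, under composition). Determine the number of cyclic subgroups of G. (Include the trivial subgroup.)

Group the elements of G by the cyclic subgroup they generate; each cyclic subgroup of order d accounts for φ(d) elements.
Cyclic subgroups by order — order 1: 1; order 2: 3; order 3: 1.
Total: 5.

5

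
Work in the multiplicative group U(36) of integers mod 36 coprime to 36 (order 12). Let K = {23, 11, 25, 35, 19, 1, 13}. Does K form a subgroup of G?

|K| = 7 does not divide |G| = 12, so by Lagrange K is not a subgroup.

No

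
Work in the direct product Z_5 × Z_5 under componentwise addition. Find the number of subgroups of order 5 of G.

|G| = 25 and 5 | 25, so subgroups of order 5 are possible by Lagrange.
The subgroups of order 5 are: {(0,0), (0,1), (0,2), (0,3), (0,4)}; {(0,0), (1,0), (2,0), (3,0), (4,0)}; {(0,0), (1,1), (2,2), (3,3), (4,4)}; {(0,0), (1,2), (2,4), (3,1), (4,3)}; … (6 in all).
So G has 6 subgroups of order 5.

6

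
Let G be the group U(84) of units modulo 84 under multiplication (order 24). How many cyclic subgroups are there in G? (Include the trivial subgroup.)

16

Group the elements of G by the cyclic subgroup they generate; each cyclic subgroup of order d accounts for φ(d) elements.
Cyclic subgroups by order — order 1: 1; order 2: 7; order 3: 1; order 6: 7.
Total: 16.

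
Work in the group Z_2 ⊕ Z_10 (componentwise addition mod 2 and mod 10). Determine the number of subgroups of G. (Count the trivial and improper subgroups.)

|G| = 20, so by Lagrange every subgroup order divides 20. Divisors: 1, 2, 4, 5, 10, 20.
Subgroups by order — order 1: 1; order 2: 3; order 4: 1; order 5: 1; order 10: 3; order 20: 1.
Total: 1 + 3 + 1 + 1 + 3 + 1 = 10.

10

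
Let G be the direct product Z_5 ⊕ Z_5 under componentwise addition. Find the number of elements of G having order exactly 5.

24

An element (a,b) has order lcm(ord(a), ord(b)); count pairs with lcm equal to 5.
Enumerating gives 24 such elements.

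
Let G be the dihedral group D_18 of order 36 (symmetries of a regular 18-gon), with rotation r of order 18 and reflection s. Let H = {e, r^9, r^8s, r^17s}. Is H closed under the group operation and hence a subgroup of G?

Yes

|H| = 4 divides |G| = 36, consistent with Lagrange.
H contains the identity, every element's inverse is in H, and H is closed under ·: it is a subgroup.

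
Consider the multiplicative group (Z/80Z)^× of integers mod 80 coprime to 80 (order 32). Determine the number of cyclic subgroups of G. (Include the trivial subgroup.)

A cyclic subgroup of order d is generated by each of its φ(d) elements of order d, so the cyclic subgroups of order d number (#elements of order d)/φ(d).
Cyclic subgroups by order — order 1: 1; order 2: 7; order 4: 12.
Total: 20.

20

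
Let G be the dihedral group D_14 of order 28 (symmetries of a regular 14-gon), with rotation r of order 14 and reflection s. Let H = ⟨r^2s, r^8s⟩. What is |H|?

|⟨r^2s⟩| = 2 and |⟨r^8s⟩| = 2, so |H| is a multiple of lcm(2, 2) = 2 and divides |G| = 28.
Closing under the operation: H = {e, r^2, r^4, r^6, r^8, r^10, r^12, s, r^2s, r^4s, r^6s, r^8s, r^10s, r^12s}, so |H| = 14.

14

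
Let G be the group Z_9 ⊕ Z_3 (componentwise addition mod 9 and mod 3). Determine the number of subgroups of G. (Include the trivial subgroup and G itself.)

|G| = 27, so by Lagrange every subgroup order divides 27. Divisors: 1, 3, 9, 27.
Subgroups by order — order 1: 1; order 3: 4; order 9: 4; order 27: 1.
Total: 1 + 4 + 4 + 1 = 10.

10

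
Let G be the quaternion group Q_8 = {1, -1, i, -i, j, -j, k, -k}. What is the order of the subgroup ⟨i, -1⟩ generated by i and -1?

|⟨i⟩| = 4 and |⟨-1⟩| = 2, so |H| is a multiple of lcm(4, 2) = 4 and divides |G| = 8.
Closing under the operation: H = {1, -1, i, -i}, so |H| = 4.

4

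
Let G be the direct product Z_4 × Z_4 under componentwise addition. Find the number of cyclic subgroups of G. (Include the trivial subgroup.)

A cyclic subgroup of order d is generated by each of its φ(d) elements of order d, so the cyclic subgroups of order d number (#elements of order d)/φ(d).
Cyclic subgroups by order — order 1: 1; order 2: 3; order 4: 6.
Total: 10.

10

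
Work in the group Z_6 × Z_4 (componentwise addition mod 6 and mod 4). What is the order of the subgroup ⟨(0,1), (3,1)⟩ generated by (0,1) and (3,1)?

8

|⟨(0,1)⟩| = 4 and |⟨(3,1)⟩| = 4, so |H| is a multiple of lcm(4, 4) = 4 and divides |G| = 24.
Closing under the operation: H = {(0,0), (0,1), (0,2), (0,3), (3,0), (3,1), (3,2), (3,3)}, so |H| = 8.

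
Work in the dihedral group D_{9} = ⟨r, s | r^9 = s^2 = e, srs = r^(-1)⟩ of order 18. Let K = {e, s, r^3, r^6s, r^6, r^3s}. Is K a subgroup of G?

|K| = 6 divides |G| = 18, consistent with Lagrange.
K contains the identity, every element's inverse is in K, and K is closed under ·: it is a subgroup.

Yes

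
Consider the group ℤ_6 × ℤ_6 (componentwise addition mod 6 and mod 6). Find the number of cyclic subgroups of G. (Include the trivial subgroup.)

20

Each element a generates a cyclic subgroup ⟨a⟩; distinct elements may generate the same one (a cyclic group of order d has φ(d) generators).
Cyclic subgroups by order — order 1: 1; order 2: 3; order 3: 4; order 6: 12.
Total: 20.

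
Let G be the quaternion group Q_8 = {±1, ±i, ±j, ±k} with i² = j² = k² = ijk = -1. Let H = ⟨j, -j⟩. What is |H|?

|⟨j⟩| = 4 and |⟨-j⟩| = 4, so |H| is a multiple of lcm(4, 4) = 4 and divides |G| = 8.
Closing under the operation: H = {1, -1, j, -j}, so |H| = 4.

4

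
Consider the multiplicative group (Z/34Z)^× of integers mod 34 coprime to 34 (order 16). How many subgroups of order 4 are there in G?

1

|G| = 16 and 4 | 16, so subgroups of order 4 are possible by Lagrange.
The subgroups of order 4 are: {1, 13, 21, 33}.
So G has 1 subgroup of order 4.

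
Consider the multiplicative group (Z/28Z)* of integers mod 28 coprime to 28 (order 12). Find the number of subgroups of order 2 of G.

3

|G| = 12 and 2 | 12, so subgroups of order 2 are possible by Lagrange.
The subgroups of order 2 are: {1, 13}; {1, 15}; {1, 27}.
So G has 3 subgroups of order 2.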